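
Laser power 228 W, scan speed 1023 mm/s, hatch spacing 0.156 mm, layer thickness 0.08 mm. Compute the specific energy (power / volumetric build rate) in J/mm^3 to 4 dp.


Build rate = 1023 * 0.156 * 0.08 = 12.76704 mm^3/s
SE = 228 / 12.76704 = 17.8585 J/mm^3


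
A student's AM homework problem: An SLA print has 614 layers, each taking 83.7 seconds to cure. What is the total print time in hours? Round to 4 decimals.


t = 614 * 83.7 / 3600 = 14.2755 hrs


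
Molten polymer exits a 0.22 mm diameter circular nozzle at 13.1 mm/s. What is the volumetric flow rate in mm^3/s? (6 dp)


A = pi*(0.22/2)^2 = 0.03801327 mm^2
Q = 0.03801327 * 13.1 = 0.497974 mm^3/s


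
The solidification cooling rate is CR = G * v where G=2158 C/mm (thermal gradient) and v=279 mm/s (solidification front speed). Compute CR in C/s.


CR = 2158 * 279 = 602082 C/s


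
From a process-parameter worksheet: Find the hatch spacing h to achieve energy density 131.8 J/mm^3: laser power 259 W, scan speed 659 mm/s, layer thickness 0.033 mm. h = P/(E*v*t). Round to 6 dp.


h = 259 / (131.8*659*0.033) = 0.090362 mm


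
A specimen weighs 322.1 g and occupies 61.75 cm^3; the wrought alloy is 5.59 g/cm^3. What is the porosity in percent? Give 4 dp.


rho_part = 322.1 / 61.75 = 5.21619433 g/cm^3
Porosity = (1 - 5.21619433/5.59)*100 = 6.687 %


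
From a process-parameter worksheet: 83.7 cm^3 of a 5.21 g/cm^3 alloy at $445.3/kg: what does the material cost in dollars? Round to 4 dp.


Mass = 83.7*5.21/1000 = 0.436077 kg
Cost = 0.436077 * 445.3 = 194.1851 $


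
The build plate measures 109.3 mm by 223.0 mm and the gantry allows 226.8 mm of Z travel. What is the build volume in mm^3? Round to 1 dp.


V = 109.3 * 223.0 * 226.8 = 5528000.5 mm^3


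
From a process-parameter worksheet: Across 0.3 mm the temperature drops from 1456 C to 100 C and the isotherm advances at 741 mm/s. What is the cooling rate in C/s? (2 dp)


G = (1456-100)/0.3 = 4520.0 C/mm
CR = 4520.0 * 741 = 3349320.0 C/s


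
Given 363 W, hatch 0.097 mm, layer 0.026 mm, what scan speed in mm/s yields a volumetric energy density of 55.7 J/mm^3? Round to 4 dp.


v = 363 / (55.7*0.097*0.026) = 2584.0823 mm/s


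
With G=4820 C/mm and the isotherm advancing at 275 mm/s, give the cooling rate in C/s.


CR = 4820 * 275 = 1325500 C/s


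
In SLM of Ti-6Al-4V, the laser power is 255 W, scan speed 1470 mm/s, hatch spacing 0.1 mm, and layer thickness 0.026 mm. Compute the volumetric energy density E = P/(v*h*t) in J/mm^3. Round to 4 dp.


E = 255 / (1470*0.1*0.026) = 66.719 J/mm^3


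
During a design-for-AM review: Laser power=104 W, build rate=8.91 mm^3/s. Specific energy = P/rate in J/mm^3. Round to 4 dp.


SE = 104 / 8.91 = 11.6723 J/mm^3


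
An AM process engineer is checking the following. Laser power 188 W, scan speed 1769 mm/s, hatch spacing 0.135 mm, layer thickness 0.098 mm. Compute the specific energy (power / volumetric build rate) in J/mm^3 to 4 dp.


Build rate = 1769 * 0.135 * 0.098 = 23.40387 mm^3/s
SE = 188 / 23.40387 = 8.0329 J/mm^3


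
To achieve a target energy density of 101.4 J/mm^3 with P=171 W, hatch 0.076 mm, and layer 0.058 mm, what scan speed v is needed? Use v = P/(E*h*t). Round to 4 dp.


v = 171 / (101.4*0.076*0.058) = 382.575 mm/s


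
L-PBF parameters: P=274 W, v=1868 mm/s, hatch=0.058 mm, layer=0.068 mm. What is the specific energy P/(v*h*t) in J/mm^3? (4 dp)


Build rate = 1868 * 0.058 * 0.068 = 7.367392 mm^3/s
SE = 274 / 7.367392 = 37.1909 J/mm^3


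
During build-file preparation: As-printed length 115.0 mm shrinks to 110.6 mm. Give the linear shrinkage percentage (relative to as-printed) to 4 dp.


Shrinkage = ((115.0-110.6)/115.0)*100 = 3.8261 %


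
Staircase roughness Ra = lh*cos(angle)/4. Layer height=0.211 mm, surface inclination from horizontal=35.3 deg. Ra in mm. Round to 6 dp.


Ra = 0.211 * cos(35.3) / 4 = 0.043051 mm


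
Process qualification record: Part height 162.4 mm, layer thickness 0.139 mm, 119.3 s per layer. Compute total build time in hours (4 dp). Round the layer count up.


Layers = ceil(162.4/0.139) = 1169
t = 1169 * 119.3 / 3600 = 38.7394 hrs


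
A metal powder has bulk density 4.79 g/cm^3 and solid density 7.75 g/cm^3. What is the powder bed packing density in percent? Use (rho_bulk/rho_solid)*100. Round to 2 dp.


Packing = (4.79/7.75)*100 = 61.81 %


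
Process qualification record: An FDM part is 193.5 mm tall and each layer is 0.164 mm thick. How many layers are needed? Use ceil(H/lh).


Layers = ceil(193.5/0.164) = 1180


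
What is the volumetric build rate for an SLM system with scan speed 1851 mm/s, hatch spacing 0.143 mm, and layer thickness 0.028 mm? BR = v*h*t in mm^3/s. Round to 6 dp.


Rate = 1851 * 0.143 * 0.028 = 7.411404 mm^3/s


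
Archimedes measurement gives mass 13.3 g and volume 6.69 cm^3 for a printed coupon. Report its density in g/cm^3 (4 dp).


rho = 13.3 / 6.69 = 1.988 g/cm^3


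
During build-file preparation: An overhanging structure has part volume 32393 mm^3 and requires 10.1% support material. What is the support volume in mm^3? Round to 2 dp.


V_support = 32393 * 0.101 = 3271.69 mm^3


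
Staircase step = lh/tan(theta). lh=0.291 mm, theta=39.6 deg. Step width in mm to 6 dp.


step = 0.291 / tan(39.6) = 0.351759 mm


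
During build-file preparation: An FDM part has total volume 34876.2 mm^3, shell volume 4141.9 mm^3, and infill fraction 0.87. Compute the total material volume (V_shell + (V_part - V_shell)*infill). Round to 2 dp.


V_infill = (34876.2 - 4141.9) * 0.87 = 26738.84
V_total = 4141.9 + 26738.84 = 30880.74 mm^3


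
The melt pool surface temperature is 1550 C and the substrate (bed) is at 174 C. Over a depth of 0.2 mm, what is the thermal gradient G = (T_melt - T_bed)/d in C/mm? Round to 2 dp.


G = (1550-174)/0.2 = 6880.0 C/mm


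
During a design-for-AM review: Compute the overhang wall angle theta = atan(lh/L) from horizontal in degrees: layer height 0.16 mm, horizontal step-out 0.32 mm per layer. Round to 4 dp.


angle = atan(0.16/0.32) = 26.5651 degrees


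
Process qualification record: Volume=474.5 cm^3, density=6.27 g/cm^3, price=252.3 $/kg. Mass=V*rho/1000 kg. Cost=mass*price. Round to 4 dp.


Mass = 474.5*6.27/1000 = 2.975115 kg
Cost = 2.975115 * 252.3 = 750.6215 $


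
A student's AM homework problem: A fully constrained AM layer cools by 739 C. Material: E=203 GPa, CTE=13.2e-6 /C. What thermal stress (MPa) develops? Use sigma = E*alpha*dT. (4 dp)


sigma = 203*1000 * 13.2e-6 * 739 = 1980.2244 MPa


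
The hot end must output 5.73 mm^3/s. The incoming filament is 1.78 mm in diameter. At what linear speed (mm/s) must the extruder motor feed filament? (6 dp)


A = pi*(1.78/2)^2 = 2.488456
v = 5.73 / 2.488456 = 2.302633 mm/s


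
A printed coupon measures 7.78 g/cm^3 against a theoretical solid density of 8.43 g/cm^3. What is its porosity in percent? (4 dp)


Porosity = (1-7.78/8.43)*100 = 7.7106 %


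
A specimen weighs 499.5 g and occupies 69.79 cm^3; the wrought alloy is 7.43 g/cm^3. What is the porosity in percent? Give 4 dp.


rho_part = 499.5 / 69.79 = 7.15718584 g/cm^3
Porosity = (1 - 7.15718584/7.43)*100 = 3.6718 %


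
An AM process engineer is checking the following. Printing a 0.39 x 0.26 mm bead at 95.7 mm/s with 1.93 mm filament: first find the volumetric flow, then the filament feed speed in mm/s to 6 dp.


Q = 0.39 * 0.26 * 95.7 = 9.70398 mm^3/s
A_fil = pi*(1.93/2)^2 = 2.92552962 mm^2
v_feed = 9.70398 / 2.92552962 = 3.316999 mm/s


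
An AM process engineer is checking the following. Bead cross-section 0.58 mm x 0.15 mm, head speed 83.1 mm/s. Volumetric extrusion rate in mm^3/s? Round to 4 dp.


Rate = 0.58 * 0.15 * 83.1 = 7.2297 mm^3/s


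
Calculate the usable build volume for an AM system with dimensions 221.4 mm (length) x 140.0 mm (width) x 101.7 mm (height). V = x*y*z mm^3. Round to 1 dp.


V = 221.4 * 140.0 * 101.7 = 3152293.2 mm^3


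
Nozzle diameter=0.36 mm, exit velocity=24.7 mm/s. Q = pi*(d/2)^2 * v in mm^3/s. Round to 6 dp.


A = pi*(0.36/2)^2 = 0.1017876 mm^2
Q = 0.1017876 * 24.7 = 2.514154 mm^3/s


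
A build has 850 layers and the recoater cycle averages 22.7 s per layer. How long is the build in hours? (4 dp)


t = 850 * 22.7 / 3600 = 5.3597 hrs


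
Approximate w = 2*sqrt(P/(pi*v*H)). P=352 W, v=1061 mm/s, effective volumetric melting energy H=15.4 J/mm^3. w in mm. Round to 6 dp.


w = 2*sqrt(352/(pi*1061*15.4)) = 0.165618 mm


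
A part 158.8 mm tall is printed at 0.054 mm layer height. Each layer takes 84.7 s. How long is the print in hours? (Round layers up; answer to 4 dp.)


Layers = ceil(158.8/0.054) = 2941
t = 2941 * 84.7 / 3600 = 69.1952 hrs


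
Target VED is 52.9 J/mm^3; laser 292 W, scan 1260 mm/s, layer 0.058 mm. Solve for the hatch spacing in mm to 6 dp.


h = 292 / (52.9*1260*0.058) = 0.075532 mm


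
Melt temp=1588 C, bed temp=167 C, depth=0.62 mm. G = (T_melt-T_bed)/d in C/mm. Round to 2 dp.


G = (1588-167)/0.62 = 2291.94 C/mm


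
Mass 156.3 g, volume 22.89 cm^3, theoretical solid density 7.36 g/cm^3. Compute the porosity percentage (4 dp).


rho_part = 156.3 / 22.89 = 6.82830931 g/cm^3
Porosity = (1 - 6.82830931/7.36)*100 = 7.2241 %


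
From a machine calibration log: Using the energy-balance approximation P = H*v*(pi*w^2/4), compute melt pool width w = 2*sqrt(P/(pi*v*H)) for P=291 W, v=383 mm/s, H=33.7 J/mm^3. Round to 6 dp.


w = 2*sqrt(291/(pi*383*33.7)) = 0.169429 mm


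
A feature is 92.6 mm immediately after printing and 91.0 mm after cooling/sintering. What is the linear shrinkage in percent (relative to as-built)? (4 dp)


Shrinkage = ((92.6-91.0)/92.6)*100 = 1.7279 %


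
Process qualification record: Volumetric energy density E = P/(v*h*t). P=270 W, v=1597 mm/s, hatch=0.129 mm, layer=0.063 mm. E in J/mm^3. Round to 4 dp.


E = 270 / (1597*0.129*0.063) = 20.8031 J/mm^3


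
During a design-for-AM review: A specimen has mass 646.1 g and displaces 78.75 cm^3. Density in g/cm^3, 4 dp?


rho = 646.1 / 78.75 = 8.2044 g/cm^3


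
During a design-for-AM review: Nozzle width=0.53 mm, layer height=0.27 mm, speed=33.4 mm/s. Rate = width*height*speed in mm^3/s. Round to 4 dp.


Rate = 0.53 * 0.27 * 33.4 = 4.7795 mm^3/s


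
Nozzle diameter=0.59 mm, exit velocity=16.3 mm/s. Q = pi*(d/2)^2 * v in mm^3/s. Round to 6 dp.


A = pi*(0.59/2)^2 = 0.2733971 mm^2
Q = 0.2733971 * 16.3 = 4.456373 mm^3/s


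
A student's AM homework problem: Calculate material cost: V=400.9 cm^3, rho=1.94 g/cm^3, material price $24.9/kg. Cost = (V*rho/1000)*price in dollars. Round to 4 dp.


Mass = 400.9*1.94/1000 = 0.777746 kg
Cost = 0.777746 * 24.9 = 19.3659 $


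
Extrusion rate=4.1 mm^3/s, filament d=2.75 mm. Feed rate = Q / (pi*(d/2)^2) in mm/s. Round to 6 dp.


A = pi*(2.75/2)^2 = 5.939574
v = 4.1 / 5.939574 = 0.690285 mm/s


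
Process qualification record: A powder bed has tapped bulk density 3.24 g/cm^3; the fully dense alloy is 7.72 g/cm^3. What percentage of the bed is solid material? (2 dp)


Packing = (3.24/7.72)*100 = 41.97 %


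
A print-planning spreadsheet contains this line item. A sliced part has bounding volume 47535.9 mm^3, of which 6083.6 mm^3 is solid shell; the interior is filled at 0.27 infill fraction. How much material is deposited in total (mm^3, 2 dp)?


V_infill = (47535.9 - 6083.6) * 0.27 = 11192.12
V_total = 6083.6 + 11192.12 = 17275.72 mm^3


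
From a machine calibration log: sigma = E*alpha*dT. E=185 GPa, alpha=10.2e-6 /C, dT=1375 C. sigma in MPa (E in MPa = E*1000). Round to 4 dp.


sigma = 185*1000 * 10.2e-6 * 1375 = 2594.625 MPa


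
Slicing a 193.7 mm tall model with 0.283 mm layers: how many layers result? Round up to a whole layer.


Layers = ceil(193.7/0.283) = 685


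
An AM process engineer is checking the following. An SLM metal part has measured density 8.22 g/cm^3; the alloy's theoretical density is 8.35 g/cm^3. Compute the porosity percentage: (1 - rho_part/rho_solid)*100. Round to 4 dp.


Porosity = (1-8.22/8.35)*100 = 1.5569 %


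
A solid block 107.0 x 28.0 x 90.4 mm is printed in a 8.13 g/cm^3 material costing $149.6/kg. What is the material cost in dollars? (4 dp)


V = 107.0 * 28.0 * 90.4 = 270838.4 mm^3 = 270.8384 cm^3
Mass = 270.8384 * 8.13 / 1000 = 2.20191619 kg
Cost = 2.20191619 * 149.6 = 329.4067 $


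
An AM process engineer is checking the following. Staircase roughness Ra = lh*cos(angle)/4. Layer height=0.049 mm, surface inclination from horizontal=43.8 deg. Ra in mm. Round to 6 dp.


Ra = 0.049 * cos(43.8) / 4 = 0.008842 mm


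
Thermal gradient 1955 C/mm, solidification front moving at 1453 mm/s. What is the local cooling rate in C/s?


CR = 1955 * 1453 = 2840615 C/s


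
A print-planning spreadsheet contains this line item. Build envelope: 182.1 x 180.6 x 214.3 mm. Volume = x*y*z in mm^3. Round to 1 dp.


V = 182.1 * 180.6 * 214.3 = 7047739.8 mm^3


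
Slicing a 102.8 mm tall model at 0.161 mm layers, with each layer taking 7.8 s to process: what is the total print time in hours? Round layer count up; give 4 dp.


Layers = ceil(102.8/0.161) = 639
t = 639 * 7.8 / 3600 = 1.3845 hrs


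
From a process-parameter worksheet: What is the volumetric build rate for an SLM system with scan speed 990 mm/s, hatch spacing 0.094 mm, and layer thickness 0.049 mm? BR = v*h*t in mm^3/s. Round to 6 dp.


Rate = 990 * 0.094 * 0.049 = 4.55994 mm^3/s


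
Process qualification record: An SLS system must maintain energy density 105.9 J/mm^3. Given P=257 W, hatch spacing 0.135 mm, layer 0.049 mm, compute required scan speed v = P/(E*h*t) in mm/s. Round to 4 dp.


v = 257 / (105.9*0.135*0.049) = 366.8659 mm/s


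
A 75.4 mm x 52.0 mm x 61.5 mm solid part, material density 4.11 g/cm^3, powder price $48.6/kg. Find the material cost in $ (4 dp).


V = 75.4 * 52.0 * 61.5 = 241129.2 mm^3 = 241.1292 cm^3
Mass = 241.1292 * 4.11 / 1000 = 0.99104101 kg
Cost = 0.99104101 * 48.6 = 48.1646 $


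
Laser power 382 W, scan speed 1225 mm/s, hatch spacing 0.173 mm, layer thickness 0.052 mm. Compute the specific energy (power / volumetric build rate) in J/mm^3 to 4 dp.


Build rate = 1225 * 0.173 * 0.052 = 11.0201 mm^3/s
SE = 382 / 11.0201 = 34.6639 J/mm^3


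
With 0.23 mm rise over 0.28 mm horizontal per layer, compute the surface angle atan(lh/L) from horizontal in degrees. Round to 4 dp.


angle = atan(0.23/0.28) = 39.4007 degrees


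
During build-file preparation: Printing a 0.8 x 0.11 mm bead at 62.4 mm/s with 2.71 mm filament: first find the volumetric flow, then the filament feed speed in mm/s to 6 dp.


Q = 0.8 * 0.11 * 62.4 = 5.4912 mm^3/s
A_fil = pi*(2.71/2)^2 = 5.76804265 mm^2
v_feed = 5.4912 / 5.76804265 = 0.952004 mm/s


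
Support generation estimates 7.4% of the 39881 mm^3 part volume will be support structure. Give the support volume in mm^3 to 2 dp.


V_support = 39881 * 0.074 = 2951.19 mm^3


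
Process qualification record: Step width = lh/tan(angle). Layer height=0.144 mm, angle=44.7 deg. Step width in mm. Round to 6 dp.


step = 0.144 / tan(44.7) = 0.145516 mm


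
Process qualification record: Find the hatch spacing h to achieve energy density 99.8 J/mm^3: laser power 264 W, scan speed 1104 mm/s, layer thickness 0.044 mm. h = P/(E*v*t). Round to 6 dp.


h = 264 / (99.8*1104*0.044) = 0.054457 mm


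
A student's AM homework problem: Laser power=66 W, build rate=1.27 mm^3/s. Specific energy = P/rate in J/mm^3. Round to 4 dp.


SE = 66 / 1.27 = 51.9685 J/mm^3


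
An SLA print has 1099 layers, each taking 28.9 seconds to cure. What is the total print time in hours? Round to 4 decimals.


t = 1099 * 28.9 / 3600 = 8.8225 hrs


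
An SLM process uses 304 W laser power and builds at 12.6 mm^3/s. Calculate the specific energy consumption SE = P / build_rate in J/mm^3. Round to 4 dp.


SE = 304 / 12.6 = 24.127 J/mm^3


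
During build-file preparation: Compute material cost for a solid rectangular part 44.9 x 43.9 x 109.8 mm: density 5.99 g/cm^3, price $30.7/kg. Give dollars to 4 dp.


V = 44.9 * 43.9 * 109.8 = 216427.878 mm^3 = 216.427878 cm^3
Mass = 216.427878 * 5.99 / 1000 = 1.29640299 kg
Cost = 1.29640299 * 30.7 = 39.7996 $


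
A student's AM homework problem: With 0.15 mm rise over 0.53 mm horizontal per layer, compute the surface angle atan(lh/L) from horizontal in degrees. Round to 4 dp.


angle = atan(0.15/0.53) = 15.8025 degrees


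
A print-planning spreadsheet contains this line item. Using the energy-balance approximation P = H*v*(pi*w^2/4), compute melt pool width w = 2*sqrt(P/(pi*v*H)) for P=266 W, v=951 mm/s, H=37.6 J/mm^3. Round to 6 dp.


w = 2*sqrt(266/(pi*951*37.6)) = 0.097322 mm


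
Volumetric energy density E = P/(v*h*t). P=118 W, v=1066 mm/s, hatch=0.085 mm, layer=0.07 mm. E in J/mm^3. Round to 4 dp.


E = 118 / (1066*0.085*0.07) = 18.6041 J/mm^3


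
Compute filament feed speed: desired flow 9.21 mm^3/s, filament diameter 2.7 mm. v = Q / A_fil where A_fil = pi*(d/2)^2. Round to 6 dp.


A = pi*(2.7/2)^2 = 5.725553
v = 9.21 / 5.725553 = 1.608578 mm/s


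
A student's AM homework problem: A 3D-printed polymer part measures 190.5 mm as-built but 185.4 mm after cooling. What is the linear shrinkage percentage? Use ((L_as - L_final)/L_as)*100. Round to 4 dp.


Shrinkage = ((190.5-185.4)/190.5)*100 = 2.6772 %


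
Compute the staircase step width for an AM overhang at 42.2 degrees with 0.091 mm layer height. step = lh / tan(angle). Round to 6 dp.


step = 0.091 / tan(42.2) = 0.100359 mm


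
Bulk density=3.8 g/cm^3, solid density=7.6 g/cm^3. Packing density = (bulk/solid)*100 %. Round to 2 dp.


Packing = (3.8/7.6)*100 = 50.0 %


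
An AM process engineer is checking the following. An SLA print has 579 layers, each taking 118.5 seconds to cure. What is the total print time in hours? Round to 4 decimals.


t = 579 * 118.5 / 3600 = 19.0588 hrs


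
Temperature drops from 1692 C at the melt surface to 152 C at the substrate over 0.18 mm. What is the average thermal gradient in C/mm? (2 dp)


G = (1692-152)/0.18 = 8555.56 C/mm


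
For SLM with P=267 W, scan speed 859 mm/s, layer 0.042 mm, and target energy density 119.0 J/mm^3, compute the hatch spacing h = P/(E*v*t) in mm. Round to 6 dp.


h = 267 / (119.0*859*0.042) = 0.06219 mm


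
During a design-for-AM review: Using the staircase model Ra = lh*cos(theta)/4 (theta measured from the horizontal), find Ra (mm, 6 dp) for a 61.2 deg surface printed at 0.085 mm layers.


Ra = 0.085 * cos(61.2) / 4 = 0.010237 mm


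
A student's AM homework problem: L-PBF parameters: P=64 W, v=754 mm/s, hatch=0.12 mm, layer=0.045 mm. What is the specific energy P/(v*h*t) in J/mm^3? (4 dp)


Build rate = 754 * 0.12 * 0.045 = 4.0716 mm^3/s
SE = 64 / 4.0716 = 15.7186 J/mm^3


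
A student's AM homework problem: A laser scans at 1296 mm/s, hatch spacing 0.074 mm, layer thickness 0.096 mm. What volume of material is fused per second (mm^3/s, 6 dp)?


Rate = 1296 * 0.074 * 0.096 = 9.206784 mm^3/s


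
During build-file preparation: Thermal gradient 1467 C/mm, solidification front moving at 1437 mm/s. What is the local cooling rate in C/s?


CR = 1467 * 1437 = 2108079 C/s


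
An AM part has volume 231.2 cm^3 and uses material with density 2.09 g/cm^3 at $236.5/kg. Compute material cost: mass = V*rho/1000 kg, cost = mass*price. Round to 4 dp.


Mass = 231.2*2.09/1000 = 0.483208 kg
Cost = 0.483208 * 236.5 = 114.2787 $


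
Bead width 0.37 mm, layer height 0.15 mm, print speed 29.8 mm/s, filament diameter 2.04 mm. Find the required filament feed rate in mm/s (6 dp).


Q = 0.37 * 0.15 * 29.8 = 1.6539 mm^3/s
A_fil = pi*(2.04/2)^2 = 3.268513 mm^2
v_feed = 1.6539 / 3.268513 = 0.50601 mm/s


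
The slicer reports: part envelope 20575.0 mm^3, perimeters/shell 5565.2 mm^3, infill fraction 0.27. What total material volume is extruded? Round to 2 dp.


V_infill = (20575.0 - 5565.2) * 0.27 = 4052.65
V_total = 5565.2 + 4052.65 = 9617.85 mm^3


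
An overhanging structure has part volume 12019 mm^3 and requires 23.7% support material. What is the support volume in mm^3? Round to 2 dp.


V_support = 12019 * 0.237 = 2848.5 mm^3


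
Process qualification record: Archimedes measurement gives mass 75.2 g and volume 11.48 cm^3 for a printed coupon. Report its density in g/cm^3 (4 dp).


rho = 75.2 / 11.48 = 6.5505 g/cm^3


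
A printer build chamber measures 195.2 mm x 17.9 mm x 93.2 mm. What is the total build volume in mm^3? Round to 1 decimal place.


V = 195.2 * 17.9 * 93.2 = 325648.3 mm^3


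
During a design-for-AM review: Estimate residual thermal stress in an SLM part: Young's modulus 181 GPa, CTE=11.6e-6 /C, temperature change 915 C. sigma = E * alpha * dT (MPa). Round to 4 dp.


sigma = 181*1000 * 11.6e-6 * 915 = 1921.134 MPa


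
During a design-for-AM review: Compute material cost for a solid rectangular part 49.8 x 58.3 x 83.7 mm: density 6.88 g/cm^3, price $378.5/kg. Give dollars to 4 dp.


V = 49.8 * 58.3 * 83.7 = 243009.558 mm^3 = 243.009558 cm^3
Mass = 243.009558 * 6.88 / 1000 = 1.67190576 kg
Cost = 1.67190576 * 378.5 = 632.8163 $


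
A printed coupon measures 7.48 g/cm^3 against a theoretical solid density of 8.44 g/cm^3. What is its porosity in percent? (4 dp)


Porosity = (1-7.48/8.44)*100 = 11.3744 %


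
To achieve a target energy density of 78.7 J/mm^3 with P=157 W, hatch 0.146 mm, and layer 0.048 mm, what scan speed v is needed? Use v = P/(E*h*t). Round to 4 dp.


v = 157 / (78.7*0.146*0.048) = 284.6629 mm/s


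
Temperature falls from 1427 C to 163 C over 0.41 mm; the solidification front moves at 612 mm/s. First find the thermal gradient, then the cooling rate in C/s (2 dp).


G = (1427-163)/0.41 = 3082.92682927 C/mm
CR = 3082.92682927 * 612 = 1886751.22 C/s


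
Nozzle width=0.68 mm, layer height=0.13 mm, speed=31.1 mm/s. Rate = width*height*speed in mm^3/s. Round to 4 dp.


Rate = 0.68 * 0.13 * 31.1 = 2.7492 mm^3/s


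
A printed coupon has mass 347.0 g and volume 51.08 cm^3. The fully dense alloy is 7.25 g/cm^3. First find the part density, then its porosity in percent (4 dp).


rho_part = 347.0 / 51.08 = 6.79326547 g/cm^3
Porosity = (1 - 6.79326547/7.25)*100 = 6.2998 %


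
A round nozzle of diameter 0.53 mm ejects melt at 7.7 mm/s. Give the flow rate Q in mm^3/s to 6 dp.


A = pi*(0.53/2)^2 = 0.22061834 mm^2
Q = 0.22061834 * 7.7 = 1.698761 mm^3/s


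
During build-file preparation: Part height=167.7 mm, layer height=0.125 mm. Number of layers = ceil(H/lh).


Layers = ceil(167.7/0.125) = 1342


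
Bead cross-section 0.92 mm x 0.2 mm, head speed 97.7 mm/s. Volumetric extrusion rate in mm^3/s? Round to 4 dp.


Rate = 0.92 * 0.2 * 97.7 = 17.9768 mm^3/s


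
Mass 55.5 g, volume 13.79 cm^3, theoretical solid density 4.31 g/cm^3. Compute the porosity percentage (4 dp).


rho_part = 55.5 / 13.79 = 4.02465555 g/cm^3
Porosity = (1 - 4.02465555/4.31)*100 = 6.6205 %


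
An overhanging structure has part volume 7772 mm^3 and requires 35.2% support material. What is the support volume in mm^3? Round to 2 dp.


V_support = 7772 * 0.352 = 2735.74 mm^3


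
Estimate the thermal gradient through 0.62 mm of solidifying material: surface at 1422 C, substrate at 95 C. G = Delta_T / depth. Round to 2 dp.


G = (1422-95)/0.62 = 2140.32 C/mm


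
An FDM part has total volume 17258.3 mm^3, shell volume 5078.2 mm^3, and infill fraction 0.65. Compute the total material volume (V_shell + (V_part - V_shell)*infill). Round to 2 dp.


V_infill = (17258.3 - 5078.2) * 0.65 = 7917.07
V_total = 5078.2 + 7917.07 = 12995.27 mm^3


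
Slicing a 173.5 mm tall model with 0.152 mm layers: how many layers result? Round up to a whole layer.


Layers = ceil(173.5/0.152) = 1142


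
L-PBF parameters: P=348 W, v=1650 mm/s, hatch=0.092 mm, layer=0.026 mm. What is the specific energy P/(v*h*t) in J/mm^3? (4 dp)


Build rate = 1650 * 0.092 * 0.026 = 3.9468 mm^3/s
SE = 348 / 3.9468 = 88.1727 J/mm^3


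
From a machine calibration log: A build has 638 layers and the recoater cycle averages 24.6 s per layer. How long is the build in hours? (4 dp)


t = 638 * 24.6 / 3600 = 4.3597 hrs


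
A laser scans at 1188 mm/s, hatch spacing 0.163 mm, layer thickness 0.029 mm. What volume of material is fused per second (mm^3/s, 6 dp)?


Rate = 1188 * 0.163 * 0.029 = 5.615676 mm^3/s


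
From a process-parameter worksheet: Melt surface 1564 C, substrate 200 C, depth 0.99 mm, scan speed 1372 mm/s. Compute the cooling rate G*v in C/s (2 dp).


G = (1564-200)/0.99 = 1377.77777778 C/mm
CR = 1377.77777778 * 1372 = 1890311.11 C/s


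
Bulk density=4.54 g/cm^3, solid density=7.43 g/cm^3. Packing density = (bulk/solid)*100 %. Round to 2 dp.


Packing = (4.54/7.43)*100 = 61.1 %


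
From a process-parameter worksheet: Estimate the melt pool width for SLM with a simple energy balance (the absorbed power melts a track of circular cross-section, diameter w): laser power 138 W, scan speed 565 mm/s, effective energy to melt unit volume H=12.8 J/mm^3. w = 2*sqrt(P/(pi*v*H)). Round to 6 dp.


w = 2*sqrt(138/(pi*565*12.8)) = 0.155871 mm


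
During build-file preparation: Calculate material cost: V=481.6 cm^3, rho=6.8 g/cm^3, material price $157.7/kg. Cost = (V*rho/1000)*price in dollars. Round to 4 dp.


Mass = 481.6*6.8/1000 = 3.27488 kg
Cost = 3.27488 * 157.7 = 516.4486 $


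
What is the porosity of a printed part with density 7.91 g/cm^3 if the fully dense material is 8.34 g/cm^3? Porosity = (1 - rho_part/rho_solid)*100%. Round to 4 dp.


Porosity = (1-7.91/8.34)*100 = 5.1559 %


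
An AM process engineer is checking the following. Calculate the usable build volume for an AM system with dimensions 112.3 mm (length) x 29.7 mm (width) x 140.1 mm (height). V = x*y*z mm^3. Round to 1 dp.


V = 112.3 * 29.7 * 140.1 = 467276.9 mm^3


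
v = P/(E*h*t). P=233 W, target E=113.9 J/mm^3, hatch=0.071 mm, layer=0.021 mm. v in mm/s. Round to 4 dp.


v = 233 / (113.9*0.071*0.021) = 1372.0014 mm/s


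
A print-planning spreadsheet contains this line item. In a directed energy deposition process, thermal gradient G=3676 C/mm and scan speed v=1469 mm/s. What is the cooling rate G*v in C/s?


CR = 3676 * 1469 = 5400044 C/s


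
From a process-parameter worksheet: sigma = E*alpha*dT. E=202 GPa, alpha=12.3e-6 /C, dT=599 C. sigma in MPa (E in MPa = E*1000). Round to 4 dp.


sigma = 202*1000 * 12.3e-6 * 599 = 1488.2754 MPa


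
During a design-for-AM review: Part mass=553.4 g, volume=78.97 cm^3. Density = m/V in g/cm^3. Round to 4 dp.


rho = 553.4 / 78.97 = 7.0077 g/cm^3


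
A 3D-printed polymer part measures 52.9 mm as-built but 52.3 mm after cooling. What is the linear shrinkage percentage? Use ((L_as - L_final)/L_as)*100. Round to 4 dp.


Shrinkage = ((52.9-52.3)/52.9)*100 = 1.1342 %


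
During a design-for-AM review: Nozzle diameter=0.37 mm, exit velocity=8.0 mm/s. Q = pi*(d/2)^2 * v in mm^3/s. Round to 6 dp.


A = pi*(0.37/2)^2 = 0.10752101 mm^2
Q = 0.10752101 * 8.0 = 0.860168 mm^3/s


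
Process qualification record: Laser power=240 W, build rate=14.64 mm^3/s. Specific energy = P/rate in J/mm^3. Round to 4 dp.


SE = 240 / 14.64 = 16.3934 J/mm^3


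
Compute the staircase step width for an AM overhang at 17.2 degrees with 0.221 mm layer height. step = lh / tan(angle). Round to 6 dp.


step = 0.221 / tan(17.2) = 0.713936 mm


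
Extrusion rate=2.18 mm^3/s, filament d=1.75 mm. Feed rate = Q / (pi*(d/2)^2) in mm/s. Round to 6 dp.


A = pi*(1.75/2)^2 = 2.405282
v = 2.18 / 2.405282 = 0.906339 mm/s


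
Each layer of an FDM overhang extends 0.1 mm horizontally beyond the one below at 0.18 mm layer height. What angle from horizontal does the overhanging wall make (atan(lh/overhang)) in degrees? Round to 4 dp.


angle = atan(0.18/0.1) = 60.9454 degrees


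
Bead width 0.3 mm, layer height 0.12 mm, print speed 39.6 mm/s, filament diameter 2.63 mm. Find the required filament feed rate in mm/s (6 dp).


Q = 0.3 * 0.12 * 39.6 = 1.4256 mm^3/s
A_fil = pi*(2.63/2)^2 = 5.43252056 mm^2
v_feed = 1.4256 / 5.43252056 = 0.26242 mm/s


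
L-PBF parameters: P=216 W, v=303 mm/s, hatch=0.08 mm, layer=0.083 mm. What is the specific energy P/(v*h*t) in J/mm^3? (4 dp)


Build rate = 303 * 0.08 * 0.083 = 2.01192 mm^3/s
SE = 216 / 2.01192 = 107.3601 J/mm^3


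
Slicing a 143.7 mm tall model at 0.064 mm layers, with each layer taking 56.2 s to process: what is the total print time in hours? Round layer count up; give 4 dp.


Layers = ceil(143.7/0.064) = 2246
t = 2246 * 56.2 / 3600 = 35.0626 hrs


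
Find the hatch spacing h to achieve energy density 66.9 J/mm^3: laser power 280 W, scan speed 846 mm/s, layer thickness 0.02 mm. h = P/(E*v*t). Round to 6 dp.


h = 280 / (66.9*846*0.02) = 0.247361 mm


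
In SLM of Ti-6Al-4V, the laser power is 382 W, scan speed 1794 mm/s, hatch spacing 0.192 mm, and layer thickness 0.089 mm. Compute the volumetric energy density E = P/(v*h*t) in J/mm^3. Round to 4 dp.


E = 382 / (1794*0.192*0.089) = 12.4609 J/mm^3


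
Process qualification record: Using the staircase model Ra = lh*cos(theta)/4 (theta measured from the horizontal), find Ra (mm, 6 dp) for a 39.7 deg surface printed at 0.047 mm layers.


Ra = 0.047 * cos(39.7) / 4 = 0.00904 mm


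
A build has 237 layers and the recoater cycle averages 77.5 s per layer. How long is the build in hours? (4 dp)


t = 237 * 77.5 / 3600 = 5.1021 hrs


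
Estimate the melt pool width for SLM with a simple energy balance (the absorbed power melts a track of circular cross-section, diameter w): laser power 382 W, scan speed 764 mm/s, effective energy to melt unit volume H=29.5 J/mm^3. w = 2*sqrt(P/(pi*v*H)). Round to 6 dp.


w = 2*sqrt(382/(pi*764*29.5)) = 0.146902 mm


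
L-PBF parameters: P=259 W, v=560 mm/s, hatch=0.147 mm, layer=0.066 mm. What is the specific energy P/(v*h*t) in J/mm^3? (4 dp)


Build rate = 560 * 0.147 * 0.066 = 5.43312 mm^3/s
SE = 259 / 5.43312 = 47.6706 J/mm^3


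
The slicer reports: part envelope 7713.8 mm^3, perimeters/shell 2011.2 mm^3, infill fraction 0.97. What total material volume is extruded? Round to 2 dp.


V_infill = (7713.8 - 2011.2) * 0.97 = 5531.52
V_total = 2011.2 + 5531.52 = 7542.72 mm^3


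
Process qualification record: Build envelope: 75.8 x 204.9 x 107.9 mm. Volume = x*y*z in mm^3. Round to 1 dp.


V = 75.8 * 204.9 * 107.9 = 1675840.2 mm^3


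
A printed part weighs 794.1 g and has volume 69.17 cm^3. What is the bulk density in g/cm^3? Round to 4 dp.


rho = 794.1 / 69.17 = 11.4804 g/cm^3


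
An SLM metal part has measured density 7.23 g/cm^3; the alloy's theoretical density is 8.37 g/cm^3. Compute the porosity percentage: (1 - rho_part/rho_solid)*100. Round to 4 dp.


Porosity = (1-7.23/8.37)*100 = 13.6201 %


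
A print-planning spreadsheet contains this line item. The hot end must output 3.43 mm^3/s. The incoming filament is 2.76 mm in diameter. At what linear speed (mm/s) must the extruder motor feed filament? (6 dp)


A = pi*(2.76/2)^2 = 5.982849
v = 3.43 / 5.982849 = 0.573305 mm/s


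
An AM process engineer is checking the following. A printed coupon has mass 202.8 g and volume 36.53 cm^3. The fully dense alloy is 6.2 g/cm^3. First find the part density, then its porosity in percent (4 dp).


rho_part = 202.8 / 36.53 = 5.55160142 g/cm^3
Porosity = (1 - 5.55160142/6.2)*100 = 10.458 %


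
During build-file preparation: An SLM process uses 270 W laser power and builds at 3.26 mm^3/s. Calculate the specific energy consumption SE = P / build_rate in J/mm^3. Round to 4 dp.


SE = 270 / 3.26 = 82.8221 J/mm^3


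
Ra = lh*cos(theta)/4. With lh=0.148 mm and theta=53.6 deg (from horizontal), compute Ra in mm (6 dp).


Ra = 0.148 * cos(53.6) / 4 = 0.021956 mm


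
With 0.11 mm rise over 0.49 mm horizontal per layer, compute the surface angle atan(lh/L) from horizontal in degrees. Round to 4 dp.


angle = atan(0.11/0.49) = 12.6526 degrees


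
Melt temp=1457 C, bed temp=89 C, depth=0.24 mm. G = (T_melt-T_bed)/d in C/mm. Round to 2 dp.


G = (1457-89)/0.24 = 5700.0 C/mm


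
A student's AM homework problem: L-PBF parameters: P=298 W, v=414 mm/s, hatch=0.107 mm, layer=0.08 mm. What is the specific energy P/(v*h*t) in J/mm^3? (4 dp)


Build rate = 414 * 0.107 * 0.08 = 3.54384 mm^3/s
SE = 298 / 3.54384 = 84.0896 J/mm^3


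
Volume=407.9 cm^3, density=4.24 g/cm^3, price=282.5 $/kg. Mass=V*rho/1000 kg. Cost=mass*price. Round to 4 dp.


Mass = 407.9*4.24/1000 = 1.729496 kg
Cost = 1.729496 * 282.5 = 488.5826 $


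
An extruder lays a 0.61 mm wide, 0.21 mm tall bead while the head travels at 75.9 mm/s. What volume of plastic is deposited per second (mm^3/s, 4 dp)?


Rate = 0.61 * 0.21 * 75.9 = 9.7228 mm^3/s


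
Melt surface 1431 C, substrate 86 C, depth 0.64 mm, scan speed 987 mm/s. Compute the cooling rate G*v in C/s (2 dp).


G = (1431-86)/0.64 = 2101.5625 C/mm
CR = 2101.5625 * 987 = 2074242.19 C/s


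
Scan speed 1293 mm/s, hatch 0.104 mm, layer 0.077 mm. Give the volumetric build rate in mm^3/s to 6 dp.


Rate = 1293 * 0.104 * 0.077 = 10.354344 mm^3/s


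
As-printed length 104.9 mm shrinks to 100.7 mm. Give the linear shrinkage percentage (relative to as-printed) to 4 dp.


Shrinkage = ((104.9-100.7)/104.9)*100 = 4.0038 %


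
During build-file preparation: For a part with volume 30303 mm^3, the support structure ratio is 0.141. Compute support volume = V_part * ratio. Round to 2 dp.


V_support = 30303 * 0.141 = 4272.72 mm^3


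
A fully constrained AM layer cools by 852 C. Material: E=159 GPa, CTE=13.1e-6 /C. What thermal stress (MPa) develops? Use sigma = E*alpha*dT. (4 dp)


sigma = 159*1000 * 13.1e-6 * 852 = 1774.6308 MPa


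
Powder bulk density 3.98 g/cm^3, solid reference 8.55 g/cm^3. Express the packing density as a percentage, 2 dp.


Packing = (3.98/8.55)*100 = 46.55 %


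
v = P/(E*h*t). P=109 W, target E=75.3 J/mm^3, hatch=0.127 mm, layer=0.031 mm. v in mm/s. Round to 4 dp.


v = 109 / (75.3*0.127*0.031) = 367.6767 mm/s


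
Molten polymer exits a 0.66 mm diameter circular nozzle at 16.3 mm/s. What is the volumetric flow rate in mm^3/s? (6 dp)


A = pi*(0.66/2)^2 = 0.34211944 mm^2
Q = 0.34211944 * 16.3 = 5.576547 mm^3/s


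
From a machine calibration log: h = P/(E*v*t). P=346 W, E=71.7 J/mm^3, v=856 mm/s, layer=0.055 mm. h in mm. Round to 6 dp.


h = 346 / (71.7*856*0.055) = 0.102499 mm


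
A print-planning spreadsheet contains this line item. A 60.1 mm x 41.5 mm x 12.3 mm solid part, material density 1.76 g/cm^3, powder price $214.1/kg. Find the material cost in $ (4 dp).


V = 60.1 * 41.5 * 12.3 = 30678.045 mm^3 = 30.678045 cm^3
Mass = 30.678045 * 1.76 / 1000 = 0.05399336 kg
Cost = 0.05399336 * 214.1 = 11.56 $


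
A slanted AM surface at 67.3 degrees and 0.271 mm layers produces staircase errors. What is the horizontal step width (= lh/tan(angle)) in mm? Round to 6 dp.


step = 0.271 / tan(67.3) = 0.113362 mm


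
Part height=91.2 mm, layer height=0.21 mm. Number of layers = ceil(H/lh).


Layers = ceil(91.2/0.21) = 435


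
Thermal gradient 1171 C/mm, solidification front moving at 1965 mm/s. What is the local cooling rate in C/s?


CR = 1171 * 1965 = 2301015 C/s


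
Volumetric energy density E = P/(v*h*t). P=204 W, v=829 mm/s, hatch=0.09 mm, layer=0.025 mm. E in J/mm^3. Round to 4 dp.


E = 204 / (829*0.09*0.025) = 109.3687 J/mm^3


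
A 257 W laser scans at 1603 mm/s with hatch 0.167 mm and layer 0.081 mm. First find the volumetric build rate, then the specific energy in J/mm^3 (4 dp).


Build rate = 1603 * 0.167 * 0.081 = 21.683781 mm^3/s
SE = 257 / 21.683781 = 11.8522 J/mm^3


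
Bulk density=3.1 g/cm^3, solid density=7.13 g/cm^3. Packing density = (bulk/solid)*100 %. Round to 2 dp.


Packing = (3.1/7.13)*100 = 43.48 %


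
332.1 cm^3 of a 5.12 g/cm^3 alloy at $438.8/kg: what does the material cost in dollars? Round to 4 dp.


Mass = 332.1*5.12/1000 = 1.700352 kg
Cost = 1.700352 * 438.8 = 746.1145 $


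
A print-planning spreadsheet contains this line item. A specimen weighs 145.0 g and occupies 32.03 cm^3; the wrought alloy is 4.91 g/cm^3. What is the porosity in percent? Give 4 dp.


rho_part = 145.0 / 32.03 = 4.52700593 g/cm^3
Porosity = (1 - 4.52700593/4.91)*100 = 7.8003 %


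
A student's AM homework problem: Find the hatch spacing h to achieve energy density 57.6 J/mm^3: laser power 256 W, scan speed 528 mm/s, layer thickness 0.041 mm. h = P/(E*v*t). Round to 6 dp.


h = 256 / (57.6*528*0.041) = 0.205305 mm


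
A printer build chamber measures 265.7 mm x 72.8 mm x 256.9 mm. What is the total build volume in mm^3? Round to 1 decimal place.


V = 265.7 * 72.8 * 256.9 = 4969206.4 mm^3


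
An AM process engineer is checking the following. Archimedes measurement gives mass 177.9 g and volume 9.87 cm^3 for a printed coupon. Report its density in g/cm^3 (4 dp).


rho = 177.9 / 9.87 = 18.0243 g/cm^3


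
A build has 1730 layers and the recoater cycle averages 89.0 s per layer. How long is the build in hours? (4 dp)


t = 1730 * 89.0 / 3600 = 42.7694 hrs


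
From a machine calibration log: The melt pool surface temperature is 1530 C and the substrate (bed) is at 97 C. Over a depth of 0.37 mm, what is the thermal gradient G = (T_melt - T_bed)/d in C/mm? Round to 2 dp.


G = (1530-97)/0.37 = 3872.97 C/mm


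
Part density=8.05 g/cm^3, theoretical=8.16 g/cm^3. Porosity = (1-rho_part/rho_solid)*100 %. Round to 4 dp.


Porosity = (1-8.05/8.16)*100 = 1.348 %


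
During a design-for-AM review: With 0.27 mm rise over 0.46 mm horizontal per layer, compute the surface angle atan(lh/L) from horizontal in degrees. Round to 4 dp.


angle = atan(0.27/0.46) = 30.4111 degrees


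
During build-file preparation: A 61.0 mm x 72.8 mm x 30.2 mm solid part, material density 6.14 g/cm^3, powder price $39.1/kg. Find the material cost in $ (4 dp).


V = 61.0 * 72.8 * 30.2 = 134112.16 mm^3 = 134.11216 cm^3
Mass = 134.11216 * 6.14 / 1000 = 0.82344866 kg
Cost = 0.82344866 * 39.1 = 32.1968 $


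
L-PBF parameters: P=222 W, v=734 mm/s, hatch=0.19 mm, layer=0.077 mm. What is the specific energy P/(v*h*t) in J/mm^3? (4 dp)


Build rate = 734 * 0.19 * 0.077 = 10.73842 mm^3/s
SE = 222 / 10.73842 = 20.6734 J/mm^3


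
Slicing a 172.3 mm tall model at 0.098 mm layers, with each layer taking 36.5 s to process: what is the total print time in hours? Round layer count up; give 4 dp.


Layers = ceil(172.3/0.098) = 1759
t = 1759 * 36.5 / 3600 = 17.8343 hrs


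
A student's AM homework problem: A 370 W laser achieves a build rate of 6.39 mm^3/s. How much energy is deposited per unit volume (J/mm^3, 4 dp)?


SE = 370 / 6.39 = 57.903 J/mm^3


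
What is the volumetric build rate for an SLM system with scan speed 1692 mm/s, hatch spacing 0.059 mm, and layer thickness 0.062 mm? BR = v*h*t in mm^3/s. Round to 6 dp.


Rate = 1692 * 0.059 * 0.062 = 6.189336 mm^3/s


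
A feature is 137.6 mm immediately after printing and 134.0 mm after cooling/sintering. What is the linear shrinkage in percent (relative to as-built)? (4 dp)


Shrinkage = ((137.6-134.0)/137.6)*100 = 2.6163 %


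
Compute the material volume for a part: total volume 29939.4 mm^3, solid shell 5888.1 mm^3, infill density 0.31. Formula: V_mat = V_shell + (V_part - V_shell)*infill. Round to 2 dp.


V_infill = (29939.4 - 5888.1) * 0.31 = 7455.9
V_total = 5888.1 + 7455.9 = 13344.0 mm^3
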